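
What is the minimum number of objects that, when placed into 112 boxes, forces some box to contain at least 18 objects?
n = (18 − 1)·112 + 1 = 1905

By the generalised pigeonhole principle, to guarantee some box contains ≥ r objects we need more than (r − 1) · k objects total. Threshold: n = (r − 1) · k + 1. With r = 18 and k = 112: n = 17 · 112 + 1 = 1904 + 1 = 1905. For n = 1904 = 17 · 112, we can put exactly 17 objects in every box, avoiding 18 in any single one — so 1905 is tight.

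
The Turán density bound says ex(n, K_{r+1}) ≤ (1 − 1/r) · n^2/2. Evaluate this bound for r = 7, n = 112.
Turán density bound = (6/7) · 112^2/2 = 5376

Turán's theorem: ex(n, K_{r+1}) is achieved by the complete r-partite Turán graph T(n, r) with parts as balanced as possible, and is at most (1 − 1/r) · n^2/2. For r = 7, n = 112: the density bound is (6/7) · 12544/2 = 5376. Since 7 ∣ 112, the Turán graph T(112, 7) has parts of equal size 16, and its edge count e(T(112, 7)) = 5376 attains the density bound exactly.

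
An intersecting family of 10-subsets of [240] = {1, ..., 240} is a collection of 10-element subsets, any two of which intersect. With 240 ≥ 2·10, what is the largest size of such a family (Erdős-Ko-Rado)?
max |F| = C(239, 9) = 6020211924023297

The Erdős-Ko-Rado theorem states: for n ≥ 2k, an intersecting family of k-subsets of an n-element set has size at most C(n − 1, k − 1), with equality for 'star' families {A ⊆ [n] : |A| = k, i ∈ A} (fix an element i). For n = 240, k = 10: C(239, 9) = 6020211924023297.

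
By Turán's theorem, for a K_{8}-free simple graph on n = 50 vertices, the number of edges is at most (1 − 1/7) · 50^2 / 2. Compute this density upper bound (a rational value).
Turán density bound = (6/7) · 50^2/2 = 7500/7 ≈ 1071.4286

Turán's theorem: ex(n, K_{r+1}) is achieved by the complete r-partite Turán graph T(n, r) with parts as balanced as possible, and is at most (1 − 1/r) · n^2/2. For r = 7, n = 50: the density bound is (6/7) · 2500/2 = 7500/7 ≈ 1071.4286. The integer-valued extremum is e(T(50, 7)) = 1071, which is strictly less than the density bound 7500/7 since 7 ∤ 50 (the parts of T(50, 7) cannot all be equal).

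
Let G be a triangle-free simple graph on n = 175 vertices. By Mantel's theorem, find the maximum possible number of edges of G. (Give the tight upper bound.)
ex(175, K_3) = ⌊175^2/4⌋ = 7656

Mantel (1907): a triangle-free graph on n vertices has at most ⌊n^2/4⌋ edges, with equality for the complete bipartite graph K_{⌊n/2⌋, ⌈n/2⌉}. For n = 175: ⌊175^2/4⌋ = ⌊30625/4⌋ = 7656. The extremal graph is K_{87, 88}, which has 87·88 = 7656 edges.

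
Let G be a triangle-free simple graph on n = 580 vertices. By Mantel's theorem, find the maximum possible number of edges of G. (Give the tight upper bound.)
ex(580, K_3) = ⌊580^2/4⌋ = 84100

Mantel (1907): a triangle-free graph on n vertices has at most ⌊n^2/4⌋ edges, with equality for the complete bipartite graph K_{⌊n/2⌋, ⌈n/2⌉}. For n = 580: ⌊580^2/4⌋ = ⌊336400/4⌋ = 84100. The extremal graph is K_{290, 290}, which has 290·290 = 84100 edges.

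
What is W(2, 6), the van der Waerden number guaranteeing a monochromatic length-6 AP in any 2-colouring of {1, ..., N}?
W(2, 6) = 1132

W(2, 6) = 1132. The lower bound W(2, 6) > 1131 comes from an explicit good 2-colouring of [1, 1131]; the upper bound W(2, 6) ≤ 1132 was verified by exhaustive search over 2-colourings of [1, 1132].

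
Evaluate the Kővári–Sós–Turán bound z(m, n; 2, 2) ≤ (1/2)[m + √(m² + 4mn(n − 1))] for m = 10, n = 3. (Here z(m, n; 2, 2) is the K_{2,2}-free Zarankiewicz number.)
z(10, 3; 2, 2) ≤ (1/2)[10 + √(10² + 4·10·3·2)] = (1/2)[10 + √340] = 14.2195

Kővári–Sós–Turán: let r_1, ..., r_10 be the row sums and z = Σ r_i the total number of 1s. Each pair of columns can share at most one row with both entries 1 (else a 2×2 all-ones block appears), so Σ_i C(r_i, 2) ≤ C(3, 2) = 3. By convexity Σ_i C(r_i, 2) ≥ 10·C(z/10, 2) = z(z − 10)/(2·10), giving z² − 10z − 10·3·2 ≤ 0 and hence z ≤ (1/2)[10 + √(100 + 4·60)] = (1/2)[10 + √340] ≈ (1/2)(10 + 18.4391) = 14.2195.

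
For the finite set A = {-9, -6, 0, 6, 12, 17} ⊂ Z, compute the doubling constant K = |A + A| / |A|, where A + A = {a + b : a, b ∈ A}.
K = |A + A| / |A| = 18/6 = 3

Enumerate A + A = {a + b : a, b ∈ A}. With |A| = 6, there are |A|^2 = 36 ordered sum pairs; collecting distinct values, A + A = {-18, -15, -12, -9, -6, -3, 0, 3, 6, 8, 11, 12, 17, 18, 23, 24, 29, 34}, so |A + A| = 18. Thus K = 18/6 = 3. For comparison, the minimum possible |A + A| over all 6-element sets is 2·6 − 1 = 11 (so min K = 11/6), attained only by arithmetic progressions.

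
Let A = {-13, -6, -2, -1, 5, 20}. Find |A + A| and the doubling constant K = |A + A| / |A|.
K = |A + A| / |A| = 20/6 = 10/3

Enumerate A + A = {a + b : a, b ∈ A}. With |A| = 6, there are |A|^2 = 36 ordered sum pairs; collecting distinct values, A + A = {-26, -19, -15, -14, -12, -8, -7, -4, -3, -2, -1, 3, 4, 7, 10, 14, 18, 19, 25, 40}, so |A + A| = 20. Thus K = 20/6 = 10/3. For comparison, the minimum possible |A + A| over all 6-element sets is 2·6 − 1 = 11 (so min K = 11/6), attained only by arithmetic progressions.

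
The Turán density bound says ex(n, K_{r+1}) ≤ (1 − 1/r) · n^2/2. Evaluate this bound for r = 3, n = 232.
Turán density bound = (2/3) · 232^2/2 = 53824/3 ≈ 17941.3333

Turán's theorem: ex(n, K_{r+1}) is achieved by the complete r-partite Turán graph T(n, r) with parts as balanced as possible, and is at most (1 − 1/r) · n^2/2. For r = 3, n = 232: the density bound is (2/3) · 53824/2 = 53824/3 ≈ 17941.3333. The integer-valued extremum is e(T(232, 3)) = 17941, which is strictly less than the density bound 53824/3 since 3 ∤ 232 (the parts of T(232, 3) cannot all be equal).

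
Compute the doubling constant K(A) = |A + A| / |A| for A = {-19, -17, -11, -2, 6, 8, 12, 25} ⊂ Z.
K = |A + A| / |A| = 31/8

Enumerate A + A = {a + b : a, b ∈ A}. With |A| = 8, there are |A|^2 = 64 ordered sum pairs; collecting distinct values, A + A = {-38, -36, -34, -30, -28, -22, -21, -19, -13, -11, -9, -7, -5, -4, -3, 1, 4, 6, 8, 10, 12, 14, 16, 18, 20, 23, 24, 31, 33, 37, 50}, so |A + A| = 31. Thus K = 31/8. For comparison, the minimum possible |A + A| over all 8-element sets is 2·8 − 1 = 15 (so min K = 15/8), attained only by arithmetic progressions.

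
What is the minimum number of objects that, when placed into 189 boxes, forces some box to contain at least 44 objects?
n = (44 − 1)·189 + 1 = 8128

By the generalised pigeonhole principle, to guarantee some box contains ≥ r objects we need more than (r − 1) · k objects total. Threshold: n = (r − 1) · k + 1. With r = 44 and k = 189: n = 43 · 189 + 1 = 8127 + 1 = 8128. For n = 8127 = 43 · 189, we can put exactly 43 objects in every box, avoiding 44 in any single one — so 8128 is tight.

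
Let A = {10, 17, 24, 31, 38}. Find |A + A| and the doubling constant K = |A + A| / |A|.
K = |A + A| / |A| = 9/5

Enumerate A + A = {a + b : a, b ∈ A}. With |A| = 5, there are |A|^2 = 25 ordered sum pairs; collecting distinct values, A + A = {20, 27, 34, 41, 48, 55, 62, 69, 76}, so |A + A| = 9. Thus K = 9/5. Here |A + A| = 2|A| − 1 = 9, the minimum possible — so K = 9/5 is minimal, which holds iff A is an arithmetic progression.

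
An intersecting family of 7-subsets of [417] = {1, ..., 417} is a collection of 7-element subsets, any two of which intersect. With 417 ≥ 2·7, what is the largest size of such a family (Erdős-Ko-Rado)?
max |F| = C(416, 6) = 6942219827088

The Erdős-Ko-Rado theorem states: for n ≥ 2k, an intersecting family of k-subsets of an n-element set has size at most C(n − 1, k − 1), with equality for 'star' families {A ⊆ [n] : |A| = k, i ∈ A} (fix an element i). For n = 417, k = 7: C(416, 6) = 6942219827088.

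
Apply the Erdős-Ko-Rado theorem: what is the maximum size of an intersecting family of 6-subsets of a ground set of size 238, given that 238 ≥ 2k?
max |F| = C(237, 5) = 5971985487

Erdős-Ko-Rado (1961): when n ≥ 2k, max |F| = C(n−1, k−1). The bound is attained by the star {A : i ∈ A} for any fixed i ∈ [n]. Here C(238−1, 6−1) = C(237, 5) = 5971985487.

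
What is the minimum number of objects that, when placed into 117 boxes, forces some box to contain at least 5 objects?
n = (5 − 1)·117 + 1 = 469

By the generalised pigeonhole principle, to guarantee some box contains ≥ r objects we need more than (r − 1) · k objects total. Threshold: n = (r − 1) · k + 1. With r = 5 and k = 117: n = 4 · 117 + 1 = 468 + 1 = 469. For n = 468 = 4 · 117, we can put exactly 4 objects in every box, avoiding 5 in any single one — so 469 is tight.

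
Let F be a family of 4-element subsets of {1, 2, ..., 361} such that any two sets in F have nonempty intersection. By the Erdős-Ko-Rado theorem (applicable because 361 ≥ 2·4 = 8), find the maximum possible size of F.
max |F| = C(360, 3) = 7711320

Erdős-Ko-Rado (1961): when n ≥ 2k, max |F| = C(n−1, k−1). The bound is attained by the star {A : i ∈ A} for any fixed i ∈ [n]. Here C(361−1, 4−1) = C(360, 3) = 7711320.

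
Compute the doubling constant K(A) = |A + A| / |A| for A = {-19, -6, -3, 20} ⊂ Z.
K = |A + A| / |A| = 10/4 = 5/2

Enumerate A + A = {a + b : a, b ∈ A}. With |A| = 4, there are |A|^2 = 16 ordered sum pairs; collecting distinct values, A + A = {-38, -25, -22, -12, -9, -6, 1, 14, 17, 40}, so |A + A| = 10. Thus K = 10/4 = 5/2. For comparison, the minimum possible |A + A| over all 4-element sets is 2·4 − 1 = 7 (so min K = 7/4), attained only by arithmetic progressions.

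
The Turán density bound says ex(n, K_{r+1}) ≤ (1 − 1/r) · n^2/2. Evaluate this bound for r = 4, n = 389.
Turán density bound = (3/4) · 389^2/2 = 453963/8 ≈ 56745.375

Turán's theorem: ex(n, K_{r+1}) is achieved by the complete r-partite Turán graph T(n, r) with parts as balanced as possible, and is at most (1 − 1/r) · n^2/2. For r = 4, n = 389: the density bound is (3/4) · 151321/2 = 453963/8 ≈ 56745.375. The integer-valued extremum is e(T(389, 4)) = 56745, which is strictly less than the density bound 453963/8 since 4 ∤ 389 (the parts of T(389, 4) cannot all be equal).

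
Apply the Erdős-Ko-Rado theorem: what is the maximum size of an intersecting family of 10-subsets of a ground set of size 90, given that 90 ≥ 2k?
max |F| = C(89, 9) = 635627275767

Erdős-Ko-Rado (1961): when n ≥ 2k, max |F| = C(n−1, k−1). The bound is attained by the star {A : i ∈ A} for any fixed i ∈ [n]. Here C(90−1, 10−1) = C(89, 9) = 635627275767.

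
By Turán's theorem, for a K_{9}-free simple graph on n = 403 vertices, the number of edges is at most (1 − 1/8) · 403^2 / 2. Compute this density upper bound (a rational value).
Turán density bound = (7/8) · 403^2/2 = 1136863/16 ≈ 71053.9375

Turán's theorem: ex(n, K_{r+1}) is achieved by the complete r-partite Turán graph T(n, r) with parts as balanced as possible, and is at most (1 − 1/r) · n^2/2. For r = 8, n = 403: the density bound is (7/8) · 162409/2 = 1136863/16 ≈ 71053.9375. The integer-valued extremum is e(T(403, 8)) = 71053, which is strictly less than the density bound 1136863/16 since 8 ∤ 403 (the parts of T(403, 8) cannot all be equal).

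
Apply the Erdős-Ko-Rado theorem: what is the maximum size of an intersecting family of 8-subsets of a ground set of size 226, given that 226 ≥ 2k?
max |F| = C(225, 7) = 5271289966800

The Erdős-Ko-Rado theorem states: for n ≥ 2k, an intersecting family of k-subsets of an n-element set has size at most C(n − 1, k − 1), with equality for 'star' families {A ⊆ [n] : |A| = k, i ∈ A} (fix an element i). For n = 226, k = 8: C(225, 7) = 5271289966800.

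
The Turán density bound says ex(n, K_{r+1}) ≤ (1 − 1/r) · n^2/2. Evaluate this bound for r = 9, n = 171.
Turán density bound = (8/9) · 171^2/2 = 12996

Turán's theorem: ex(n, K_{r+1}) is achieved by the complete r-partite Turán graph T(n, r) with parts as balanced as possible, and is at most (1 − 1/r) · n^2/2. For r = 9, n = 171: the density bound is (8/9) · 29241/2 = 12996. Since 9 ∣ 171, the Turán graph T(171, 9) has parts of equal size 19, and its edge count e(T(171, 9)) = 12996 attains the density bound exactly.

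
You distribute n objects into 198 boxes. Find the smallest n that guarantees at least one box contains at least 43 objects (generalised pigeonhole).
n = (43 − 1)·198 + 1 = 8317

By the generalised pigeonhole principle, to guarantee some box contains ≥ r objects we need more than (r − 1) · k objects total. Threshold: n = (r − 1) · k + 1. With r = 43 and k = 198: n = 42 · 198 + 1 = 8316 + 1 = 8317. For n = 8316 = 42 · 198, we can put exactly 42 objects in every box, avoiding 43 in any single one — so 8317 is tight.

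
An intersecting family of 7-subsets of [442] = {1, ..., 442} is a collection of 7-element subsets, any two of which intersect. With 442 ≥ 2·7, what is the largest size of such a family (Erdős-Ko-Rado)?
max |F| = C(441, 6) = 9873368049468

The Erdős-Ko-Rado theorem states: for n ≥ 2k, an intersecting family of k-subsets of an n-element set has size at most C(n − 1, k − 1), with equality for 'star' families {A ⊆ [n] : |A| = k, i ∈ A} (fix an element i). For n = 442, k = 7: C(441, 6) = 9873368049468.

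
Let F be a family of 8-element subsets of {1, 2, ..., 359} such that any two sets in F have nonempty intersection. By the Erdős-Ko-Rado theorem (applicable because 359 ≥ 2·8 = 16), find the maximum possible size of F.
max |F| = C(358, 7) = 140967724113568

Erdős-Ko-Rado (1961): when n ≥ 2k, max |F| = C(n−1, k−1). The bound is attained by the star {A : i ∈ A} for any fixed i ∈ [n]. Here C(359−1, 8−1) = C(358, 7) = 140967724113568.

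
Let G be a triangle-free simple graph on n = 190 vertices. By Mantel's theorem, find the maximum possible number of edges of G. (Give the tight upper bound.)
ex(190, K_3) = ⌊190^2/4⌋ = 9025

Mantel (1907): a triangle-free graph on n vertices has at most ⌊n^2/4⌋ edges, with equality for the complete bipartite graph K_{⌊n/2⌋, ⌈n/2⌉}. For n = 190: ⌊190^2/4⌋ = ⌊36100/4⌋ = 9025. The extremal graph is K_{95, 95}, which has 95·95 = 9025 edges.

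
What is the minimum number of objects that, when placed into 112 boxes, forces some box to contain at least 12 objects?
n = (12 − 1)·112 + 1 = 1233

By the generalised pigeonhole principle, to guarantee some box contains ≥ r objects we need more than (r − 1) · k objects total. Threshold: n = (r − 1) · k + 1. With r = 12 and k = 112: n = 11 · 112 + 1 = 1232 + 1 = 1233. For n = 1232 = 11 · 112, we can put exactly 11 objects in every box, avoiding 12 in any single one — so 1233 is tight.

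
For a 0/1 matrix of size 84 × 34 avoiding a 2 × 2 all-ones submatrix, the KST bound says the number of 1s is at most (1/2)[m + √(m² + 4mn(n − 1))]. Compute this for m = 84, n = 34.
z(84, 34; 2, 2) ≤ (1/2)[84 + √(84² + 4·84·34·33)] = (1/2)[84 + √384048] = 351.858

Kővári–Sós–Turán: let r_1, ..., r_84 be the row sums and z = Σ r_i the total number of 1s. Each pair of columns can share at most one row with both entries 1 (else a 2×2 all-ones block appears), so Σ_i C(r_i, 2) ≤ C(34, 2) = 561. By convexity Σ_i C(r_i, 2) ≥ 84·C(z/84, 2) = z(z − 84)/(2·84), giving z² − 84z − 84·34·33 ≤ 0 and hence z ≤ (1/2)[84 + √(7056 + 4·94248)] = (1/2)[84 + √384048] ≈ (1/2)(84 + 619.7161) = 351.858.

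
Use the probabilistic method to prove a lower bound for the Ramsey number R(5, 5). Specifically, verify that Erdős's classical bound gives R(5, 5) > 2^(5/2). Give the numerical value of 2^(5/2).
2^(5/2) = 5.6569; so R(5, 5) > 5.6569

Colour each edge of K_n uniformly at random with red/blue. The expected number of monochromatic K_5 is C(n, 5) · 2 · 2^(−C(5,2)). If C(n, 5) · 2^(1 − C(5,2)) < 1, then with positive probability no monochromatic K_5 exists, so R(5, 5) > n. The standard estimate C(n, 5) ≤ n^5/5! shows this inequality holds whenever n ≤ 2^(5/2) (since 5! · 2^(C(5,2) − 1) > 2^(5^2/2) ≥ n^5). Hence R(5, 5) > 2^(5/2) = 5.6569.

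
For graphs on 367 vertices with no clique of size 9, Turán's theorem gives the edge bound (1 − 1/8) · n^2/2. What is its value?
Turán density bound = (7/8) · 367^2/2 = 942823/16 ≈ 58926.4375

Turán's theorem: ex(n, K_{r+1}) is achieved by the complete r-partite Turán graph T(n, r) with parts as balanced as possible, and is at most (1 − 1/r) · n^2/2. For r = 8, n = 367: the density bound is (7/8) · 134689/2 = 942823/16 ≈ 58926.4375. The integer-valued extremum is e(T(367, 8)) = 58926, which is strictly less than the density bound 942823/16 since 8 ∤ 367 (the parts of T(367, 8) cannot all be equal).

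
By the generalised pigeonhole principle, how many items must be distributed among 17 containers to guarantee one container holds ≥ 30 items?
n = (30 − 1)·17 + 1 = 494

By the generalised pigeonhole principle, to guarantee some box contains ≥ r objects we need more than (r − 1) · k objects total. Threshold: n = (r − 1) · k + 1. With r = 30 and k = 17: n = 29 · 17 + 1 = 493 + 1 = 494. For n = 493 = 29 · 17, we can put exactly 29 objects in every box, avoiding 30 in any single one — so 494 is tight.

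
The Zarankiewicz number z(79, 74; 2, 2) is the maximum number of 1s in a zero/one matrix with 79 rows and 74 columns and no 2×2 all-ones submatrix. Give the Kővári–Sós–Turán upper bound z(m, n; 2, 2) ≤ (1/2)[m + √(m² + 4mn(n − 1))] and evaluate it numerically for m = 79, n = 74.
z(79, 74; 2, 2) ≤ (1/2)[79 + √(79² + 4·79·74·73)] = (1/2)[79 + √1713273] = 693.9603

Kővári–Sós–Turán: let r_1, ..., r_79 be the row sums and z = Σ r_i the total number of 1s. Each pair of columns can share at most one row with both entries 1 (else a 2×2 all-ones block appears), so Σ_i C(r_i, 2) ≤ C(74, 2) = 2701. By convexity Σ_i C(r_i, 2) ≥ 79·C(z/79, 2) = z(z − 79)/(2·79), giving z² − 79z − 79·74·73 ≤ 0 and hence z ≤ (1/2)[79 + √(6241 + 4·426758)] = (1/2)[79 + √1713273] ≈ (1/2)(79 + 1308.9205) = 693.9603.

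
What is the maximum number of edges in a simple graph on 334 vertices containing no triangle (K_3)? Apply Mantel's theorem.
ex(334, K_3) = ⌊334^2/4⌋ = 27889

Mantel (1907): a triangle-free graph on n vertices has at most ⌊n^2/4⌋ edges, with equality for the complete bipartite graph K_{⌊n/2⌋, ⌈n/2⌉}. For n = 334: ⌊334^2/4⌋ = ⌊111556/4⌋ = 27889. The extremal graph is K_{167, 167}, which has 167·167 = 27889 edges.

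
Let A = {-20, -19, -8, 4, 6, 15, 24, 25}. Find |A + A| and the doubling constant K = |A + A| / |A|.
K = |A + A| / |A| = 32/8 = 4

Enumerate A + A = {a + b : a, b ∈ A}. With |A| = 8, there are |A|^2 = 64 ordered sum pairs; collecting distinct values, A + A = {-40, -39, -38, -28, -27, -16, -15, -14, -13, -5, -4, -2, 4, 5, 6, 7, 8, 10, 12, 16, 17, 19, 21, 28, 29, 30, 31, 39, 40, 48, 49, 50}, so |A + A| = 32. Thus K = 32/8 = 4. For comparison, the minimum possible |A + A| over all 8-element sets is 2·8 − 1 = 15 (so min K = 15/8), attained only by arithmetic progressions.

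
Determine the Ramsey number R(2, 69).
R(2, 69) = 69

R(2, k) = k for all k ≥ 2: in a 2-colouring of K_k, either some edge is red (a red K_2) or all edges are blue (a blue K_k). And K_{68} coloured all-blue has no blue K_69, so R(2, 69) > 68. Hence R(2, 69) = 69.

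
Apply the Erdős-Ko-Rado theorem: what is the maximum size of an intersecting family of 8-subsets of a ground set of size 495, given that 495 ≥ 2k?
max |F| = C(494, 7) = 1364943541132808

The Erdős-Ko-Rado theorem states: for n ≥ 2k, an intersecting family of k-subsets of an n-element set has size at most C(n − 1, k − 1), with equality for 'star' families {A ⊆ [n] : |A| = k, i ∈ A} (fix an element i). For n = 495, k = 8: C(494, 7) = 1364943541132808.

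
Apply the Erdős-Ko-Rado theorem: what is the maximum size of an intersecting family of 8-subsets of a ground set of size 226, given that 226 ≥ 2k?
max |F| = C(225, 7) = 5271289966800

The Erdős-Ko-Rado theorem states: for n ≥ 2k, an intersecting family of k-subsets of an n-element set has size at most C(n − 1, k − 1), with equality for 'star' families {A ⊆ [n] : |A| = k, i ∈ A} (fix an element i). For n = 226, k = 8: C(225, 7) = 5271289966800.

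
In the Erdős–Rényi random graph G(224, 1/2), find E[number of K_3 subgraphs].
E[# K_3] = C(224, 3) · (1/2)^C(3, 2) = 1848224 / 2^3 = 231028

For each 3-subset S of vertices (there are C(224, 3) = 1848224 such S), let X_S = 1 if S induces a K_3 (all C(3, 2) = 3 edges present). Then P(X_S = 1) = (1/2)^3 = 1/8. By linearity of expectation, E[# K_3] = C(224, 3) · (1/2)^3 = 1848224 / 8 = 231028.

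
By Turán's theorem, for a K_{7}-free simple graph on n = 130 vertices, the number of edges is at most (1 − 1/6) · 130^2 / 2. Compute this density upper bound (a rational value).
Turán density bound = (5/6) · 130^2/2 = 21125/3 ≈ 7041.6667

Turán's theorem: ex(n, K_{r+1}) is achieved by the complete r-partite Turán graph T(n, r) with parts as balanced as possible, and is at most (1 − 1/r) · n^2/2. For r = 6, n = 130: the density bound is (5/6) · 16900/2 = 21125/3 ≈ 7041.6667. The integer-valued extremum is e(T(130, 6)) = 7041, which is strictly less than the density bound 21125/3 since 6 ∤ 130 (the parts of T(130, 6) cannot all be equal).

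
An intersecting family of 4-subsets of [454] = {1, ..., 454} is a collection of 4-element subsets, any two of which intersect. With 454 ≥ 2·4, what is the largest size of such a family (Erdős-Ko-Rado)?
max |F| = C(453, 3) = 15390826

The Erdős-Ko-Rado theorem states: for n ≥ 2k, an intersecting family of k-subsets of an n-element set has size at most C(n − 1, k − 1), with equality for 'star' families {A ⊆ [n] : |A| = k, i ∈ A} (fix an element i). For n = 454, k = 4: C(453, 3) = 15390826.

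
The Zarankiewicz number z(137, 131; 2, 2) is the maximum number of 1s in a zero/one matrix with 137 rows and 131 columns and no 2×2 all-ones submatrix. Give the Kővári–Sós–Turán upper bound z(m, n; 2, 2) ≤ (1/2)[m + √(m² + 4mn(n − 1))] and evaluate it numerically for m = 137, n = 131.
z(137, 131; 2, 2) ≤ (1/2)[137 + √(137² + 4·137·131·130)] = (1/2)[137 + √9351209] = 1597.4873

Kővári–Sós–Turán: let r_1, ..., r_137 be the row sums and z = Σ r_i the total number of 1s. Each pair of columns can share at most one row with both entries 1 (else a 2×2 all-ones block appears), so Σ_i C(r_i, 2) ≤ C(131, 2) = 8515. By convexity Σ_i C(r_i, 2) ≥ 137·C(z/137, 2) = z(z − 137)/(2·137), giving z² − 137z − 137·131·130 ≤ 0 and hence z ≤ (1/2)[137 + √(18769 + 4·2333110)] = (1/2)[137 + √9351209] ≈ (1/2)(137 + 3057.9747) = 1597.4873.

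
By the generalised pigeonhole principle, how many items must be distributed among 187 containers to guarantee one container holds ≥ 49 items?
n = (49 − 1)·187 + 1 = 8977

By the generalised pigeonhole principle, to guarantee some box contains ≥ r objects we need more than (r − 1) · k objects total. Threshold: n = (r − 1) · k + 1. With r = 49 and k = 187: n = 48 · 187 + 1 = 8976 + 1 = 8977. For n = 8976 = 48 · 187, we can put exactly 48 objects in every box, avoiding 49 in any single one — so 8977 is tight.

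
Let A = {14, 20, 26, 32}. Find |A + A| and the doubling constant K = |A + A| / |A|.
K = |A + A| / |A| = 7/4

Enumerate A + A = {a + b : a, b ∈ A}. With |A| = 4, there are |A|^2 = 16 ordered sum pairs; collecting distinct values, A + A = {28, 34, 40, 46, 52, 58, 64}, so |A + A| = 7. Thus K = 7/4. Here |A + A| = 2|A| − 1 = 7, the minimum possible — so K = 7/4 is minimal, which holds iff A is an arithmetic progression.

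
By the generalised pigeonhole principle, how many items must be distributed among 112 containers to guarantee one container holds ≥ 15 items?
n = (15 − 1)·112 + 1 = 1569

By the generalised pigeonhole principle, to guarantee some box contains ≥ r objects we need more than (r − 1) · k objects total. Threshold: n = (r − 1) · k + 1. With r = 15 and k = 112: n = 14 · 112 + 1 = 1568 + 1 = 1569. For n = 1568 = 14 · 112, we can put exactly 14 objects in every box, avoiding 15 in any single one — so 1569 is tight.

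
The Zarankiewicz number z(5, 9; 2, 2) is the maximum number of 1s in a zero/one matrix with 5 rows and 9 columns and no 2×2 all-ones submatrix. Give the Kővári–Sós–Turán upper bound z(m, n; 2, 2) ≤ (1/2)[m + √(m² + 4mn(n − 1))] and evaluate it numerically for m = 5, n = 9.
z(5, 9; 2, 2) ≤ (1/2)[5 + √(5² + 4·5·9·8)] = (1/2)[5 + √1465] = 21.6377

Kővári–Sós–Turán: let r_1, ..., r_5 be the row sums and z = Σ r_i the total number of 1s. Each pair of columns can share at most one row with both entries 1 (else a 2×2 all-ones block appears), so Σ_i C(r_i, 2) ≤ C(9, 2) = 36. By convexity Σ_i C(r_i, 2) ≥ 5·C(z/5, 2) = z(z − 5)/(2·5), giving z² − 5z − 5·9·8 ≤ 0 and hence z ≤ (1/2)[5 + √(25 + 4·360)] = (1/2)[5 + √1465] ≈ (1/2)(5 + 38.2753) = 21.6377.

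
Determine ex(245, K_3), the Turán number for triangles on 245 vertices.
ex(245, K_3) = ⌊245^2/4⌋ = 15006

Mantel (1907): a triangle-free graph on n vertices has at most ⌊n^2/4⌋ edges, with equality for the complete bipartite graph K_{⌊n/2⌋, ⌈n/2⌉}. For n = 245: ⌊245^2/4⌋ = ⌊60025/4⌋ = 15006. The extremal graph is K_{122, 123}, which has 122·123 = 15006 edges.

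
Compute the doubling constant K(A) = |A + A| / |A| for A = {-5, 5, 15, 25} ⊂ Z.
K = |A + A| / |A| = 7/4

Enumerate A + A = {a + b : a, b ∈ A}. With |A| = 4, there are |A|^2 = 16 ordered sum pairs; collecting distinct values, A + A = {-10, 0, 10, 20, 30, 40, 50}, so |A + A| = 7. Thus K = 7/4. Here |A + A| = 2|A| − 1 = 7, the minimum possible — so K = 7/4 is minimal, which holds iff A is an arithmetic progression.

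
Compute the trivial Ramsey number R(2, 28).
R(2, 28) = 28

R(2, k) = k for all k ≥ 2: in a 2-colouring of K_k, either some edge is red (a red K_2) or all edges are blue (a blue K_k). And K_{27} coloured all-blue has no blue K_28, so R(2, 28) > 27. Hence R(2, 28) = 28.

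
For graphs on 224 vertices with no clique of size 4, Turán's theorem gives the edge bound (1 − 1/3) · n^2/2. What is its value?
Turán density bound = (2/3) · 224^2/2 = 50176/3 ≈ 16725.3333

Turán's theorem: ex(n, K_{r+1}) is achieved by the complete r-partite Turán graph T(n, r) with parts as balanced as possible, and is at most (1 − 1/r) · n^2/2. For r = 3, n = 224: the density bound is (2/3) · 50176/2 = 50176/3 ≈ 16725.3333. The integer-valued extremum is e(T(224, 3)) = 16725, which is strictly less than the density bound 50176/3 since 3 ∤ 224 (the parts of T(224, 3) cannot all be equal).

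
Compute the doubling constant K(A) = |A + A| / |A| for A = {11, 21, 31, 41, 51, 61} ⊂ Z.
K = |A + A| / |A| = 11/6

Enumerate A + A = {a + b : a, b ∈ A}. With |A| = 6, there are |A|^2 = 36 ordered sum pairs; collecting distinct values, A + A = {22, 32, 42, 52, 62, 72, 82, 92, 102, 112, 122}, so |A + A| = 11. Thus K = 11/6. Here |A + A| = 2|A| − 1 = 11, the minimum possible — so K = 11/6 is minimal, which holds iff A is an arithmetic progression.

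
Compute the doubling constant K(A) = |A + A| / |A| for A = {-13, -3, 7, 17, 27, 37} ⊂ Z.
K = |A + A| / |A| = 11/6

Enumerate A + A = {a + b : a, b ∈ A}. With |A| = 6, there are |A|^2 = 36 ordered sum pairs; collecting distinct values, A + A = {-26, -16, -6, 4, 14, 24, 34, 44, 54, 64, 74}, so |A + A| = 11. Thus K = 11/6. Here |A + A| = 2|A| − 1 = 11, the minimum possible — so K = 11/6 is minimal, which holds iff A is an arithmetic progression.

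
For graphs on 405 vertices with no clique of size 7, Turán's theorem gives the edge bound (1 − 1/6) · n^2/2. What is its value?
Turán density bound = (5/6) · 405^2/2 = 273375/4 ≈ 68343.75

Turán's theorem: ex(n, K_{r+1}) is achieved by the complete r-partite Turán graph T(n, r) with parts as balanced as possible, and is at most (1 − 1/r) · n^2/2. For r = 6, n = 405: the density bound is (5/6) · 164025/2 = 273375/4 ≈ 68343.75. The integer-valued extremum is e(T(405, 6)) = 68343, which is strictly less than the density bound 273375/4 since 6 ∤ 405 (the parts of T(405, 6) cannot all be equal).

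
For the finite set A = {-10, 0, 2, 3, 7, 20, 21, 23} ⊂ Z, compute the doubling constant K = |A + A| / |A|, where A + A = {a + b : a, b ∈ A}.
K = |A + A| / |A| = 33/8

Enumerate A + A = {a + b : a, b ∈ A}. With |A| = 8, there are |A|^2 = 64 ordered sum pairs; collecting distinct values, A + A = {-20, -10, -8, -7, -3, 0, 2, 3, 4, 5, 6, 7, 9, 10, 11, 13, 14, 20, 21, 22, 23, 24, 25, 26, 27, 28, 30, 40, 41, 42, 43, 44, 46}, so |A + A| = 33. Thus K = 33/8. For comparison, the minimum possible |A + A| over all 8-element sets is 2·8 − 1 = 15 (so min K = 15/8), attained only by arithmetic progressions.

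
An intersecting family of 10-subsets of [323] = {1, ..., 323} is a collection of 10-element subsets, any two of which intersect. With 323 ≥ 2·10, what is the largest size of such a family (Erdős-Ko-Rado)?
max |F| = C(322, 9) = 91611965166611120

The Erdős-Ko-Rado theorem states: for n ≥ 2k, an intersecting family of k-subsets of an n-element set has size at most C(n − 1, k − 1), with equality for 'star' families {A ⊆ [n] : |A| = k, i ∈ A} (fix an element i). For n = 323, k = 10: C(322, 9) = 91611965166611120.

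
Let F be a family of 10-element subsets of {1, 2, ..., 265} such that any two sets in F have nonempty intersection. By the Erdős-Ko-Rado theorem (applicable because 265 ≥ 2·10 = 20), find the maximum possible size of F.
max |F| = C(264, 9) = 14955617450039552

Erdős-Ko-Rado (1961): when n ≥ 2k, max |F| = C(n−1, k−1). The bound is attained by the star {A : i ∈ A} for any fixed i ∈ [n]. Here C(265−1, 10−1) = C(264, 9) = 14955617450039552.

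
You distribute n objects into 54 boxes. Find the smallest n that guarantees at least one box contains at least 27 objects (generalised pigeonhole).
n = (27 − 1)·54 + 1 = 1405

By the generalised pigeonhole principle, to guarantee some box contains ≥ r objects we need more than (r − 1) · k objects total. Threshold: n = (r − 1) · k + 1. With r = 27 and k = 54: n = 26 · 54 + 1 = 1404 + 1 = 1405. For n = 1404 = 26 · 54, we can put exactly 26 objects in every box, avoiding 27 in any single one — so 1405 is tight.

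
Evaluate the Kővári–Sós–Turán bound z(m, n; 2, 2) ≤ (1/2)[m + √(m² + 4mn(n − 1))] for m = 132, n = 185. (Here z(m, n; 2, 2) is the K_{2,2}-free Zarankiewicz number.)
z(132, 185; 2, 2) ≤ (1/2)[132 + √(132² + 4·132·185·184)] = (1/2)[132 + √17990544] = 2186.7631

Kővári–Sós–Turán: let r_1, ..., r_132 be the row sums and z = Σ r_i the total number of 1s. Each pair of columns can share at most one row with both entries 1 (else a 2×2 all-ones block appears), so Σ_i C(r_i, 2) ≤ C(185, 2) = 17020. By convexity Σ_i C(r_i, 2) ≥ 132·C(z/132, 2) = z(z − 132)/(2·132), giving z² − 132z − 132·185·184 ≤ 0 and hence z ≤ (1/2)[132 + √(17424 + 4·4493280)] = (1/2)[132 + √17990544] ≈ (1/2)(132 + 4241.5261) = 2186.7631.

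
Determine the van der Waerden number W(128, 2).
W(128, 2) = 128 + 1 = 129

A 2-term AP is any pair of integers, so a monochromatic 2-AP exists iff some colour is used at least twice. With 128 colours, the colouring i ↦ i on {1, ..., 128} uses each colour once, avoiding any monochromatic pair, so W(128, 2) > 128. For {1, ..., 129}, pigeonhole forces two integers of the same colour, which form a monochromatic 2-AP. Hence W(128, 2) = 129.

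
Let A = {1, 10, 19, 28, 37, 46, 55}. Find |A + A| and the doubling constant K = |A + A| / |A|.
K = |A + A| / |A| = 13/7

Enumerate A + A = {a + b : a, b ∈ A}. With |A| = 7, there are |A|^2 = 49 ordered sum pairs; collecting distinct values, A + A = {2, 11, 20, 29, 38, 47, 56, 65, 74, 83, 92, 101, 110}, so |A + A| = 13. Thus K = 13/7. Here |A + A| = 2|A| − 1 = 13, the minimum possible — so K = 13/7 is minimal, which holds iff A is an arithmetic progression.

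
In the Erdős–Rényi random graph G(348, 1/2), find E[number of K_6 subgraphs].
E[# K_6] = C(348, 6) · (1/2)^C(6, 2) = 2362239780292 / 2^15 = 590559945073/8192 ≈ 72089837.045044

For each 6-subset S of vertices (there are C(348, 6) = 2362239780292 such S), let X_S = 1 if S induces a K_6 (all C(6, 2) = 15 edges present). Then P(X_S = 1) = (1/2)^15 = 1/32768. By linearity of expectation, E[# K_6] = C(348, 6) · (1/2)^15 = 2362239780292 / 32768 = 590559945073/8192 ≈ 72089837.045044.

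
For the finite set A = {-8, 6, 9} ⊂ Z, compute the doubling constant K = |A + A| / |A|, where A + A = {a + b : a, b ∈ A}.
K = |A + A| / |A| = 6/3 = 2

Enumerate A + A = {a + b : a, b ∈ A}. With |A| = 3, there are |A|^2 = 9 ordered sum pairs; collecting distinct values, A + A = {-16, -2, 1, 12, 15, 18}, so |A + A| = 6. Thus K = 6/3 = 2. For comparison, the minimum possible |A + A| over all 3-element sets is 2·3 − 1 = 5 (so min K = 5/3), attained only by arithmetic progressions.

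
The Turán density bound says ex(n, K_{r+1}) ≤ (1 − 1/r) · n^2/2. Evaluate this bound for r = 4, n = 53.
Turán density bound = (3/4) · 53^2/2 = 8427/8 ≈ 1053.375

Turán's theorem: ex(n, K_{r+1}) is achieved by the complete r-partite Turán graph T(n, r) with parts as balanced as possible, and is at most (1 − 1/r) · n^2/2. For r = 4, n = 53: the density bound is (3/4) · 2809/2 = 8427/8 ≈ 1053.375. The integer-valued extremum is e(T(53, 4)) = 1053, which is strictly less than the density bound 8427/8 since 4 ∤ 53 (the parts of T(53, 4) cannot all be equal).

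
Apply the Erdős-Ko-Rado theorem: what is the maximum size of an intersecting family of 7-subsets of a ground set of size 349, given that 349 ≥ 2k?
max |F| = C(348, 6) = 2362239780292

The Erdős-Ko-Rado theorem states: for n ≥ 2k, an intersecting family of k-subsets of an n-element set has size at most C(n − 1, k − 1), with equality for 'star' families {A ⊆ [n] : |A| = k, i ∈ A} (fix an element i). For n = 349, k = 7: C(348, 6) = 2362239780292.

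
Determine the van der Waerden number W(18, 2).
W(18, 2) = 18 + 1 = 19

A 2-term AP is any pair of integers, so a monochromatic 2-AP exists iff some colour is used at least twice. With 18 colours, the colouring i ↦ i on {1, ..., 18} uses each colour once, avoiding any monochromatic pair, so W(18, 2) > 18. For {1, ..., 19}, pigeonhole forces two integers of the same colour, which form a monochromatic 2-AP. Hence W(18, 2) = 19.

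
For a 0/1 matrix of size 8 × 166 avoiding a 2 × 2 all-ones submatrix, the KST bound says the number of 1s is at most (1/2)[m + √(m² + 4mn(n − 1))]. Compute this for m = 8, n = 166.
z(8, 166; 2, 2) ≤ (1/2)[8 + √(8² + 4·8·166·165)] = (1/2)[8 + √876544] = 472.1196

Kővári–Sós–Turán: let r_1, ..., r_8 be the row sums and z = Σ r_i the total number of 1s. Each pair of columns can share at most one row with both entries 1 (else a 2×2 all-ones block appears), so Σ_i C(r_i, 2) ≤ C(166, 2) = 13695. By convexity Σ_i C(r_i, 2) ≥ 8·C(z/8, 2) = z(z − 8)/(2·8), giving z² − 8z − 8·166·165 ≤ 0 and hence z ≤ (1/2)[8 + √(64 + 4·219120)] = (1/2)[8 + √876544] ≈ (1/2)(8 + 936.2393) = 472.1196.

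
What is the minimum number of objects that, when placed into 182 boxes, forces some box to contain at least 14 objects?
n = (14 − 1)·182 + 1 = 2367

By the generalised pigeonhole principle, to guarantee some box contains ≥ r objects we need more than (r − 1) · k objects total. Threshold: n = (r − 1) · k + 1. With r = 14 and k = 182: n = 13 · 182 + 1 = 2366 + 1 = 2367. For n = 2366 = 13 · 182, we can put exactly 13 objects in every box, avoiding 14 in any single one — so 2367 is tight.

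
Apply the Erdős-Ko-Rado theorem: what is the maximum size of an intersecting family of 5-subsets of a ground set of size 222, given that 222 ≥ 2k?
max |F| = C(221, 4) = 96717335

Erdős-Ko-Rado (1961): when n ≥ 2k, max |F| = C(n−1, k−1). The bound is attained by the star {A : i ∈ A} for any fixed i ∈ [n]. Here C(222−1, 5−1) = C(221, 4) = 96717335.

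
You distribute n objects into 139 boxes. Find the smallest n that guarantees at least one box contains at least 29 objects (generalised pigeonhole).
n = (29 − 1)·139 + 1 = 3893

By the generalised pigeonhole principle, to guarantee some box contains ≥ r objects we need more than (r − 1) · k objects total. Threshold: n = (r − 1) · k + 1. With r = 29 and k = 139: n = 28 · 139 + 1 = 3892 + 1 = 3893. For n = 3892 = 28 · 139, we can put exactly 28 objects in every box, avoiding 29 in any single one — so 3893 is tight.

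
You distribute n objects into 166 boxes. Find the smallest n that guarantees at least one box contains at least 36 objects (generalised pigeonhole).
n = (36 − 1)·166 + 1 = 5811

By the generalised pigeonhole principle, to guarantee some box contains ≥ r objects we need more than (r − 1) · k objects total. Threshold: n = (r − 1) · k + 1. With r = 36 and k = 166: n = 35 · 166 + 1 = 5810 + 1 = 5811. For n = 5810 = 35 · 166, we can put exactly 35 objects in every box, avoiding 36 in any single one — so 5811 is tight.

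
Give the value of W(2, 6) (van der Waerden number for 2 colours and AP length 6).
W(2, 6) = 1132

This is a classical value, W(2, 6) = 1132, established by combining an explicit 2-colouring of {1, ..., 1131} with no monochromatic 6-AP (giving the lower bound W(2, 6) > 1131) and a finite case analysis / exhaustive computer search showing every 2-colouring of {1, ..., 1132} has such an AP.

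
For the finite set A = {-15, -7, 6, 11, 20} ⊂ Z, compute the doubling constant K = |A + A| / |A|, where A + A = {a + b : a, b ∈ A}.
K = |A + A| / |A| = 15/5 = 3

Enumerate A + A = {a + b : a, b ∈ A}. With |A| = 5, there are |A|^2 = 25 ordered sum pairs; collecting distinct values, A + A = {-30, -22, -14, -9, -4, -1, 4, 5, 12, 13, 17, 22, 26, 31, 40}, so |A + A| = 15. Thus K = 15/5 = 3. For comparison, the minimum possible |A + A| over all 5-element sets is 2·5 − 1 = 9 (so min K = 9/5), attained only by arithmetic progressions.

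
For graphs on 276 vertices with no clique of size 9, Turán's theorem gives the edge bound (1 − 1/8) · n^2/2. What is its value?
Turán density bound = (7/8) · 276^2/2 = 33327

Turán's theorem: ex(n, K_{r+1}) is achieved by the complete r-partite Turán graph T(n, r) with parts as balanced as possible, and is at most (1 − 1/r) · n^2/2. For r = 8, n = 276: the density bound is (7/8) · 76176/2 = 33327. The integer-valued extremum is e(T(276, 8)) = 33326, which is strictly less than the density bound 33327 since 8 ∤ 276 (the parts of T(276, 8) cannot all be equal).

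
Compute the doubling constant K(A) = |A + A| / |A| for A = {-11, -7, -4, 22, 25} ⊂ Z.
K = |A + A| / |A| = 14/5

Enumerate A + A = {a + b : a, b ∈ A}. With |A| = 5, there are |A|^2 = 25 ordered sum pairs; collecting distinct values, A + A = {-22, -18, -15, -14, -11, -8, 11, 14, 15, 18, 21, 44, 47, 50}, so |A + A| = 14. Thus K = 14/5. For comparison, the minimum possible |A + A| over all 5-element sets is 2·5 − 1 = 9 (so min K = 9/5), attained only by arithmetic progressions.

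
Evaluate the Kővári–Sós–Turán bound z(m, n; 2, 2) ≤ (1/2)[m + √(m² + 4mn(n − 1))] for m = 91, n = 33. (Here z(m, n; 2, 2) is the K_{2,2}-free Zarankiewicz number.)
z(91, 33; 2, 2) ≤ (1/2)[91 + √(91² + 4·91·33·32)] = (1/2)[91 + √392665] = 358.8149

Kővári–Sós–Turán: let r_1, ..., r_91 be the row sums and z = Σ r_i the total number of 1s. Each pair of columns can share at most one row with both entries 1 (else a 2×2 all-ones block appears), so Σ_i C(r_i, 2) ≤ C(33, 2) = 528. By convexity Σ_i C(r_i, 2) ≥ 91·C(z/91, 2) = z(z − 91)/(2·91), giving z² − 91z − 91·33·32 ≤ 0 and hence z ≤ (1/2)[91 + √(8281 + 4·96096)] = (1/2)[91 + √392665] ≈ (1/2)(91 + 626.6299) = 358.8149.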